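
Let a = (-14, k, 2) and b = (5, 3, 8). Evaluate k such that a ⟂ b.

a · b = (-14)·5 + k·3 + 2·8 = -54 + 3k
Set equal to 0: 3k = 54, so k = 18.

18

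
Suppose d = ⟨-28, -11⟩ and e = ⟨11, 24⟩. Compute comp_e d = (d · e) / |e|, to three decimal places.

d · e = (-28)·11 + (-11)·24 = -308 - 264 = -572
|e| = √(121 + 576) = √697 ≈ 26.4008
comp_e d = -572 / √697 ≈ -21.666

-21.666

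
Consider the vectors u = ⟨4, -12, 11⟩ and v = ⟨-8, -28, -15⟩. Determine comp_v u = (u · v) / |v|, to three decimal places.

4.243

u · v = 4·(-8) + (-12)·(-28) + 11·(-15) = -32 + 336 - 165 = 139
|v| = √(64 + 784 + 225) = √1073 ≈ 32.7567
comp_v u = 139 / √1073 ≈ 4.243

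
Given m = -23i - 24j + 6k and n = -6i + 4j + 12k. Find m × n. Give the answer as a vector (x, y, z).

i: (-24)·12 - 6·4 = -288 - 24 = -312
j: 6·(-6) - (-23)·12 = -36 - (-276) = 240
k: (-23)·4 - (-24)·(-6) = -92 - 144 = -236
m × n = (-312, 240, -236)

(-312, 240, -236)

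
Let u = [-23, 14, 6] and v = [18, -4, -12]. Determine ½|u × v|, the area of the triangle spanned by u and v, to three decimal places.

i: 14·(-12) - 6·(-4) = -168 - (-24) = -144
j: 6·18 - (-23)·(-12) = 108 - 276 = -168
k: (-23)·(-4) - 14·18 = 92 - 252 = -160
u × v = (-144, -168, -160)
|u × v| = √((-144)² + (-168)² + (-160)²) = √74560 ≈ 273.0568
area = ½ · 273.0568 ≈ 136.528

136.528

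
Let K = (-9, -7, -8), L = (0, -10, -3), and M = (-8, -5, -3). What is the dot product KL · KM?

28

KL = L − K = (9, -3, 5)
KM = M − K = (1, 2, 5)
KL · KM = 9·1 + (-3)·2 + 5·5 = 9 - 6 + 25 = 28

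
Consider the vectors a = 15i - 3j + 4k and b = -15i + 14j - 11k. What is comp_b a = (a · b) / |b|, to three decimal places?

-13.359

a · b = 15·(-15) + (-3)·14 + 4·(-11) = -225 - 42 - 44 = -311
|b| = √(225 + 196 + 121) = √542 ≈ 23.2809
comp_b a = -311 / √542 ≈ -13.359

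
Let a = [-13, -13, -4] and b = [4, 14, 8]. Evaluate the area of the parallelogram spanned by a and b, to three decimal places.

i: (-13)·8 - (-4)·14 = -104 - (-56) = -48
j: (-4)·4 - (-13)·8 = -16 - (-104) = 88
k: (-13)·14 - (-13)·4 = -182 - (-52) = -130
a × b = (-48, 88, -130)
|a × b| = √((-48)² + 88² + (-130)²) = √26948 ≈ 164.1585

164.158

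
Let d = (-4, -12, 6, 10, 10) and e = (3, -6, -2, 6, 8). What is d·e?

188

d · e = (-4)·3 + (-12)·(-6) + 6·(-2) + 10·6 + 10·8 = -12 + 72 - 12 + 60 + 80 = 188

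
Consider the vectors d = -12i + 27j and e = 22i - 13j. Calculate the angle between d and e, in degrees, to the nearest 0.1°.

144.5

d · e = (-12)·22 + 27·(-13) = -264 - 351 = -615
|d|² = 144 + 729 = 873,  |d| = √873 ≈ 29.546573
|e|² = 484 + 169 = 653,  |e| = √653 ≈ 25.553865
cos θ = -615 / (29.546573 · 25.553865) ≈ -0.81454
θ = arccos(-0.81454) ≈ 144.5°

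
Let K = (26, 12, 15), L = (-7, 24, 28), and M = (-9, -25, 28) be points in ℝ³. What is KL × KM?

KL = (-33, 12, 13)
KM = (-35, -37, 13)
i: 12·13 - 13·(-37) = 156 - (-481) = 637
j: 13·(-35) - (-33)·13 = -455 - (-429) = -26
k: (-33)·(-37) - 12·(-35) = 1221 - (-420) = 1641
KL × KM = (637, -26, 1641)

(637, -26, 1641)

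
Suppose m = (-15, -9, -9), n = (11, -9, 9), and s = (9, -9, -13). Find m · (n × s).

-4824

n × s:
i: (-9)·(-13) - 9·(-9) = 117 - (-81) = 198
j: 9·9 - 11·(-13) = 81 - (-143) = 224
k: 11·(-9) - (-9)·9 = -99 - (-81) = -18
n × s = (198, 224, -18)
m · (n × s) = (-15)·198 + (-9)·224 + (-9)·(-18) = -2970 - 2016 + 162 = -4824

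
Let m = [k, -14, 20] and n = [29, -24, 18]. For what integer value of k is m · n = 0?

m · n = k·29 + (-14)·(-24) + 20·18 = 696 + 29k
Set equal to 0: 29k = -696, so k = -24.

-24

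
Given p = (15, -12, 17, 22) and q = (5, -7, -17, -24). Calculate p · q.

p · q = 15·5 + (-12)·(-7) + 17·(-17) + 22·(-24) = 75 + 84 - 289 - 528 = -658

-658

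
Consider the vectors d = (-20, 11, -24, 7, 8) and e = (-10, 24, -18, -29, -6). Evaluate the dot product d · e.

d · e = (-20)·(-10) + 11·24 + (-24)·(-18) + 7·(-29) + 8·(-6) = 200 + 264 + 432 - 203 - 48 = 645

645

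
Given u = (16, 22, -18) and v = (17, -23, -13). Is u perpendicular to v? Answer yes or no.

u · v = 16·17 + 22·(-23) + (-18)·(-13) = 272 - 506 + 234 = 0
Zero, so the vectors are orthogonal.

yes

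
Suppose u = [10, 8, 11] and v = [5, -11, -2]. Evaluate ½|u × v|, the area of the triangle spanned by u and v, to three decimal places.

i: 8·(-2) - 11·(-11) = -16 - (-121) = 105
j: 11·5 - 10·(-2) = 55 - (-20) = 75
k: 10·(-11) - 8·5 = -110 - 40 = -150
u × v = (105, 75, -150)
|u × v| = √(105² + 75² + (-150)²) = √39150 ≈ 197.8636
area = ½ · 197.8636 ≈ 98.932

98.932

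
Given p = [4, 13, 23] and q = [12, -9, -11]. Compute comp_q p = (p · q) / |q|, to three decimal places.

-17.311

p · q = 4·12 + 13·(-9) + 23·(-11) = 48 - 117 - 253 = -322
|q| = √(144 + 81 + 121) = √346 ≈ 18.6011
comp_q p = -322 / √346 ≈ -17.311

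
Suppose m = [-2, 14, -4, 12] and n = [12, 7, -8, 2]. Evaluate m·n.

130

m · n = (-2)·12 + 14·7 + (-4)·(-8) + 12·2 = -24 + 98 + 32 + 24 = 130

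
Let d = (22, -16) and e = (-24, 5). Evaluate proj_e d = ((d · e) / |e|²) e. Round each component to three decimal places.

d · e = 22·(-24) + (-16)·5 = -528 - 80 = -608
|e|² = 576 + 25 = 601
proj_e d = (-608/601) · (-24, 5) ≈ (24.280, -5.058)

(24.280, -5.058)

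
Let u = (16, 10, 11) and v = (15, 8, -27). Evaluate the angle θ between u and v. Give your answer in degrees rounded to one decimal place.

88.1

u · v = 16·15 + 10·8 + 11·(-27) = 240 + 80 - 297 = 23
|u|² = 256 + 100 + 121 = 477,  |u| = √477 ≈ 21.840330
|v|² = 225 + 64 + 729 = 1018,  |v| = √1018 ≈ 31.906112
cos θ = 23 / (21.840330 · 31.906112) ≈ 0.03301
θ = arccos(0.03301) ≈ 88.1°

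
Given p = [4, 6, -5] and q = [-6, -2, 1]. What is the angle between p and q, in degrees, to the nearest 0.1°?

136.9

p · q = 4·(-6) + 6·(-2) + (-5)·1 = -24 - 12 - 5 = -41
|p|² = 16 + 36 + 25 = 77,  |p| = √77 ≈ 8.774964
|q|² = 36 + 4 + 1 = 41,  |q| = √41 ≈ 6.403124
cos θ = -41 / (8.774964 · 6.403124) ≈ -0.72970
θ = arccos(-0.72970) ≈ 136.9°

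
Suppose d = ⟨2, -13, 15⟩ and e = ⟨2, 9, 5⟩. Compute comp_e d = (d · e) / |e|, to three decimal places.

-3.623

d · e = 2·2 + (-13)·9 + 15·5 = 4 - 117 + 75 = -38
|e| = √(4 + 81 + 25) = √110 ≈ 10.4881
comp_e d = -38 / √110 ≈ -3.623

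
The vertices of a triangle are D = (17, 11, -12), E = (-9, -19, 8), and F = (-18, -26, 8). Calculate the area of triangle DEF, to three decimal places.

122.213

DE = (-26, -30, 20),  DF = (-35, -37, 20)
i: (-30)·20 - 20·(-37) = -600 - (-740) = 140
j: 20·(-35) - (-26)·20 = -700 - (-520) = -180
k: (-26)·(-37) - (-30)·(-35) = 962 - 1050 = -88
DE × DF = (140, -180, -88)
|DE × DF| = √59744 ≈ 244.4259
area = ½ · 244.4259 ≈ 122.213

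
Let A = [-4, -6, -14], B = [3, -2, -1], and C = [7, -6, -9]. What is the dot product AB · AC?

AB = B − A = (7, 4, 13)
AC = C − A = (11, 0, 5)
AB · AC = 7·11 + 4·0 + 13·5 = 77 + 0 + 65 = 142

142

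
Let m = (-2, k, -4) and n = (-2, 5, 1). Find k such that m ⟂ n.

0

m · n = (-2)·(-2) + k·5 + (-4)·1 = 0 + 5k
Set equal to 0: 5k = 0, so k = 0.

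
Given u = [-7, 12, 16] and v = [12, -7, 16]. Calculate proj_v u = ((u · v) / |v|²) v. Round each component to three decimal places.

(2.352, -1.372, 3.136)

u · v = (-7)·12 + 12·(-7) + 16·16 = -84 - 84 + 256 = 88
|v|² = 144 + 49 + 256 = 449
proj_v u = (88/449) · (12, -7, 16) ≈ (2.352, -1.372, 3.136)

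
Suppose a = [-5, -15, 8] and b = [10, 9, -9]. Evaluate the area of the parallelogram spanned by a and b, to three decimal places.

127.354

i: (-15)·(-9) - 8·9 = 135 - 72 = 63
j: 8·10 - (-5)·(-9) = 80 - 45 = 35
k: (-5)·9 - (-15)·10 = -45 - (-150) = 105
a × b = (63, 35, 105)
|a × b| = √(63² + 35² + 105²) = √16219 ≈ 127.3538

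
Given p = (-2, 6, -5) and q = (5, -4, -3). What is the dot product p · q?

-19

p · q = (-2)·5 + 6·(-4) + (-5)·(-3) = -10 - 24 + 15 = -19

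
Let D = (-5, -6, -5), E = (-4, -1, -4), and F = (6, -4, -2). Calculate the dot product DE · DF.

24

DE = E − D = (1, 5, 1)
DF = F − D = (11, 2, 3)
DE · DF = 1·11 + 5·2 + 1·3 = 11 + 10 + 3 = 24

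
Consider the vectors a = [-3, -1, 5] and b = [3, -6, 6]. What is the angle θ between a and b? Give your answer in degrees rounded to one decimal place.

a · b = (-3)·3 + (-1)·(-6) + 5·6 = -9 + 6 + 30 = 27
|a|² = 9 + 1 + 25 = 35,  |a| = √35 ≈ 5.916080
|b|² = 9 + 36 + 36 = 81,  |b| = √81 ≈ 9.000000
cos θ = 27 / (5.916080 · 9.000000) ≈ 0.50709
θ = arccos(0.50709) ≈ 59.5°

59.5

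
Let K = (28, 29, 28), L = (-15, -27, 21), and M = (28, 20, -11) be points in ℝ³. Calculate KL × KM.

KL = (-43, -56, -7)
KM = (0, -9, -39)
i: (-56)·(-39) - (-7)·(-9) = 2184 - 63 = 2121
j: (-7)·0 - (-43)·(-39) = 0 - 1677 = -1677
k: (-43)·(-9) - (-56)·0 = 387 - 0 = 387
KL × KM = (2121, -1677, 387)

(2121, -1677, 387)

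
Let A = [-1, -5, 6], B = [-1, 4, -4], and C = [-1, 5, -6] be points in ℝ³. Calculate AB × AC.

AB = (0, 9, -10)
AC = (0, 10, -12)
i: 9·(-12) - (-10)·10 = -108 - (-100) = -8
j: (-10)·0 - 0·(-12) = 0 - 0 = 0
k: 0·10 - 9·0 = 0 - 0 = 0
AB × AC = (-8, 0, 0)

(-8, 0, 0)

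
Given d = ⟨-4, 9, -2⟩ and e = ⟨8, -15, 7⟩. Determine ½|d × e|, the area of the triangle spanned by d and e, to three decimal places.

i: 9·7 - (-2)·(-15) = 63 - 30 = 33
j: (-2)·8 - (-4)·7 = -16 - (-28) = 12
k: (-4)·(-15) - 9·8 = 60 - 72 = -12
d × e = (33, 12, -12)
|d × e| = √(33² + 12² + (-12)²) = √1377 ≈ 37.1080
area = ½ · 37.1080 ≈ 18.554

18.554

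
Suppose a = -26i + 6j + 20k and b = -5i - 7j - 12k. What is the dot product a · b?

-152

a · b = (-26)·(-5) + 6·(-7) + 20·(-12) = 130 - 42 - 240 = -152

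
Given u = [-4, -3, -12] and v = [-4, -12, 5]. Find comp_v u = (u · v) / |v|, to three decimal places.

u · v = (-4)·(-4) + (-3)·(-12) + (-12)·5 = 16 + 36 - 60 = -8
|v| = √(16 + 144 + 25) = √185 ≈ 13.6015
comp_v u = -8 / √185 ≈ -0.588

-0.588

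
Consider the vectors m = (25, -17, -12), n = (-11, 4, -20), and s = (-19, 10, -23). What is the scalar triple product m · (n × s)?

949

n × s:
i: 4·(-23) - (-20)·10 = -92 - (-200) = 108
j: (-20)·(-19) - (-11)·(-23) = 380 - 253 = 127
k: (-11)·10 - 4·(-19) = -110 - (-76) = -34
n × s = (108, 127, -34)
m · (n × s) = 25·108 + (-17)·127 + (-12)·(-34) = 2700 - 2159 + 408 = 949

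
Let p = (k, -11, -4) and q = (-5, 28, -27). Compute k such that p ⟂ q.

-40

p · q = k·(-5) + (-11)·28 + (-4)·(-27) = -200 - 5k
Set equal to 0: -5k = 200, so k = -40.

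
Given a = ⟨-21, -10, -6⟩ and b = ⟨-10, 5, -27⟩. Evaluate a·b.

322

a · b = (-21)·(-10) + (-10)·5 + (-6)·(-27) = 210 - 50 + 162 = 322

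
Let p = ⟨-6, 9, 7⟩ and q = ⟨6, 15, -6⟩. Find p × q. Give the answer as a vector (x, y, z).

(-159, 6, -144)

i: 9·(-6) - 7·15 = -54 - 105 = -159
j: 7·6 - (-6)·(-6) = 42 - 36 = 6
k: (-6)·15 - 9·6 = -90 - 54 = -144
p × q = (-159, 6, -144)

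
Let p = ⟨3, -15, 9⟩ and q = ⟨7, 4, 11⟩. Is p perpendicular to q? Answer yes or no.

no

p · q = 3·7 + (-15)·4 + 9·11 = 21 - 60 + 99 = 60
Nonzero, so the vectors are not orthogonal.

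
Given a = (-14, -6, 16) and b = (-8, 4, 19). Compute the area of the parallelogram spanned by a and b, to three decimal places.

248.081

i: (-6)·19 - 16·4 = -114 - 64 = -178
j: 16·(-8) - (-14)·19 = -128 - (-266) = 138
k: (-14)·4 - (-6)·(-8) = -56 - 48 = -104
a × b = (-178, 138, -104)
|a × b| = √((-178)² + 138² + (-104)²) = √61544 ≈ 248.0806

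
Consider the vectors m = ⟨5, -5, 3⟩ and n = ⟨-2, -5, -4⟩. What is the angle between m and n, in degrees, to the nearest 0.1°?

m · n = 5·(-2) + (-5)·(-5) + 3·(-4) = -10 + 25 - 12 = 3
|m|² = 25 + 25 + 9 = 59,  |m| = √59 ≈ 7.681146
|n|² = 4 + 25 + 16 = 45,  |n| = √45 ≈ 6.708204
cos θ = 3 / (7.681146 · 6.708204) ≈ 0.05822
θ = arccos(0.05822) ≈ 86.7°

86.7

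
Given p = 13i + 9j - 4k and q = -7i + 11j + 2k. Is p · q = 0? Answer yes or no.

p · q = 13·(-7) + 9·11 + (-4)·2 = -91 + 99 - 8 = 0
Zero, so the vectors are orthogonal.

yes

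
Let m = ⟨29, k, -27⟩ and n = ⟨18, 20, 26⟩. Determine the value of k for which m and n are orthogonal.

9

m · n = 29·18 + k·20 + (-27)·26 = -180 + 20k
Set equal to 0: 20k = 180, so k = 9.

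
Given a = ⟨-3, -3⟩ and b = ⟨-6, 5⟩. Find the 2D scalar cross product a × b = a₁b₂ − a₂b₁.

(-3)·5 - (-3)·(-6) = -15 - 18 = -33

-33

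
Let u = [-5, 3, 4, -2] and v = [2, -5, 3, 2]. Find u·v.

u · v = (-5)·2 + 3·(-5) + 4·3 + (-2)·2 = -10 - 15 + 12 - 4 = -17

-17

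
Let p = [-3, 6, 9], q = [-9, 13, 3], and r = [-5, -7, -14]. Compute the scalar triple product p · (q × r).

789

q × r:
i: 13·(-14) - 3·(-7) = -182 - (-21) = -161
j: 3·(-5) - (-9)·(-14) = -15 - 126 = -141
k: (-9)·(-7) - 13·(-5) = 63 - (-65) = 128
q × r = (-161, -141, 128)
p · (q × r) = (-3)·(-161) + 6·(-141) + 9·128 = 483 - 846 + 1152 = 789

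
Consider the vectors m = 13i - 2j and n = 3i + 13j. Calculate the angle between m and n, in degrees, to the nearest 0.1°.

85.8

m · n = 13·3 + (-2)·13 = 39 - 26 = 13
|m|² = 169 + 4 = 173,  |m| = √173 ≈ 13.152946
|n|² = 9 + 169 = 178,  |n| = √178 ≈ 13.341664
cos θ = 13 / (13.152946 · 13.341664) ≈ 0.07408
θ = arccos(0.07408) ≈ 85.8°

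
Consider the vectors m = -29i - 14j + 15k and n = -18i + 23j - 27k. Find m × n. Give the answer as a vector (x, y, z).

(33, -1053, -919)

i: (-14)·(-27) - 15·23 = 378 - 345 = 33
j: 15·(-18) - (-29)·(-27) = -270 - 783 = -1053
k: (-29)·23 - (-14)·(-18) = -667 - 252 = -919
m × n = (33, -1053, -919)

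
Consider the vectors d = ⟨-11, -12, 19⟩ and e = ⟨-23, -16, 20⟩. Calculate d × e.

(64, -217, -100)

i: (-12)·20 - 19·(-16) = -240 - (-304) = 64
j: 19·(-23) - (-11)·20 = -437 - (-220) = -217
k: (-11)·(-16) - (-12)·(-23) = 176 - 276 = -100
d × e = (64, -217, -100)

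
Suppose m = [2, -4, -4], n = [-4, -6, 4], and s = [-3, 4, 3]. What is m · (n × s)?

68

n × s:
i: (-6)·3 - 4·4 = -18 - 16 = -34
j: 4·(-3) - (-4)·3 = -12 - (-12) = 0
k: (-4)·4 - (-6)·(-3) = -16 - 18 = -34
n × s = (-34, 0, -34)
m · (n × s) = 2·(-34) + (-4)·0 + (-4)·(-34) = -68 + 0 + 136 = 68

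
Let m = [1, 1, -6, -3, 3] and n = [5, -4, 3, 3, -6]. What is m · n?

m · n = 1·5 + 1·(-4) + (-6)·3 + (-3)·3 + 3·(-6) = 5 - 4 - 18 - 9 - 18 = -44

-44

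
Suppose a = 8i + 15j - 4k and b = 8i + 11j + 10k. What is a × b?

i: 15·10 - (-4)·11 = 150 - (-44) = 194
j: (-4)·8 - 8·10 = -32 - 80 = -112
k: 8·11 - 15·8 = 88 - 120 = -32
a × b = (194, -112, -32)

(194, -112, -32)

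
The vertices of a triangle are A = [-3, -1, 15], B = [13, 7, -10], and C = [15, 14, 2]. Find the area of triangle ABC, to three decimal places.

187.897

AB = (16, 8, -25),  AC = (18, 15, -13)
i: 8·(-13) - (-25)·15 = -104 - (-375) = 271
j: (-25)·18 - 16·(-13) = -450 - (-208) = -242
k: 16·15 - 8·18 = 240 - 144 = 96
AB × AC = (271, -242, 96)
|AB × AC| = √141221 ≈ 375.7938
area = ½ · 375.7938 ≈ 187.897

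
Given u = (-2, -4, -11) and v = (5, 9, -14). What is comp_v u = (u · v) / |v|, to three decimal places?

u · v = (-2)·5 + (-4)·9 + (-11)·(-14) = -10 - 36 + 154 = 108
|v| = √(25 + 81 + 196) = √302 ≈ 17.3781
comp_v u = 108 / √302 ≈ 6.215

6.215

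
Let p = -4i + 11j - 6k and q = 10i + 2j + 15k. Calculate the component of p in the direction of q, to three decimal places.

-5.954

p · q = (-4)·10 + 11·2 + (-6)·15 = -40 + 22 - 90 = -108
|q| = √(100 + 4 + 225) = √329 ≈ 18.1384
comp_q p = -108 / √329 ≈ -5.954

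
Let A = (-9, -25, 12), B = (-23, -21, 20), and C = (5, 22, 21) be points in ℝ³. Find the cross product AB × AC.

(-340, 238, -714)

AB = (-14, 4, 8)
AC = (14, 47, 9)
i: 4·9 - 8·47 = 36 - 376 = -340
j: 8·14 - (-14)·9 = 112 - (-126) = 238
k: (-14)·47 - 4·14 = -658 - 56 = -714
AB × AC = (-340, 238, -714)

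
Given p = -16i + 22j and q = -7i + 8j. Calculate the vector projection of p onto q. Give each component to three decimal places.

p · q = (-16)·(-7) + 22·8 = 112 + 176 = 288
|q|² = 49 + 64 = 113
proj_q p = (288/113) · (-7, 8) ≈ (-17.841, 20.389)

(-17.841, 20.389)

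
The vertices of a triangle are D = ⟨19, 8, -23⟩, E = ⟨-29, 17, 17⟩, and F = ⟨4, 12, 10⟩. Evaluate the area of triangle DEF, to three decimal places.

DE = (-48, 9, 40),  DF = (-15, 4, 33)
i: 9·33 - 40·4 = 297 - 160 = 137
j: 40·(-15) - (-48)·33 = -600 - (-1584) = 984
k: (-48)·4 - 9·(-15) = -192 - (-135) = -57
DE × DF = (137, 984, -57)
|DE × DF| = √990274 ≈ 995.1251
area = ½ · 995.1251 ≈ 497.563

497.563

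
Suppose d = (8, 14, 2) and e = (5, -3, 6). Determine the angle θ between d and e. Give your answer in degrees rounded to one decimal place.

85.8

d · e = 8·5 + 14·(-3) + 2·6 = 40 - 42 + 12 = 10
|d|² = 64 + 196 + 4 = 264,  |d| = √264 ≈ 16.248077
|e|² = 25 + 9 + 36 = 70,  |e| = √70 ≈ 8.366600
cos θ = 10 / (16.248077 · 8.366600) ≈ 0.07356
θ = arccos(0.07356) ≈ 85.8°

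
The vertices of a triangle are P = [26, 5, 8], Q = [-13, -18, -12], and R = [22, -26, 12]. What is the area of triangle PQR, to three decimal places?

PQ = (-39, -23, -20),  PR = (-4, -31, 4)
i: (-23)·4 - (-20)·(-31) = -92 - 620 = -712
j: (-20)·(-4) - (-39)·4 = 80 - (-156) = 236
k: (-39)·(-31) - (-23)·(-4) = 1209 - 92 = 1117
PQ × PR = (-712, 236, 1117)
|PQ × PR| = √1810329 ≈ 1345.4847
area = ½ · 1345.4847 ≈ 672.742

672.742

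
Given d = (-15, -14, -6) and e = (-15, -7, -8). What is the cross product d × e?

(70, -30, -105)

i: (-14)·(-8) - (-6)·(-7) = 112 - 42 = 70
j: (-6)·(-15) - (-15)·(-8) = 90 - 120 = -30
k: (-15)·(-7) - (-14)·(-15) = 105 - 210 = -105
d × e = (70, -30, -105)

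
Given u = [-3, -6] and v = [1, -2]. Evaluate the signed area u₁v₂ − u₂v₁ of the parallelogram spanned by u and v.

(-3)·(-2) - (-6)·1 = 6 - (-6) = 12

12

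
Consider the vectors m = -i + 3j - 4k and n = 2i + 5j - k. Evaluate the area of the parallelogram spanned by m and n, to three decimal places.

22.159

i: 3·(-1) - (-4)·5 = -3 - (-20) = 17
j: (-4)·2 - (-1)·(-1) = -8 - 1 = -9
k: (-1)·5 - 3·2 = -5 - 6 = -11
m × n = (17, -9, -11)
|m × n| = √(17² + (-9)² + (-11)²) = √491 ≈ 22.1585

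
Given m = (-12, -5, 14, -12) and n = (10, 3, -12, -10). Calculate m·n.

m · n = (-12)·10 + (-5)·3 + 14·(-12) + (-12)·(-10) = -120 - 15 - 168 + 120 = -183

-183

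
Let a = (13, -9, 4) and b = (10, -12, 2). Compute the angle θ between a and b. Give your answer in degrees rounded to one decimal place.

a · b = 13·10 + (-9)·(-12) + 4·2 = 130 + 108 + 8 = 246
|a|² = 169 + 81 + 16 = 266,  |a| = √266 ≈ 16.309506
|b|² = 100 + 144 + 4 = 248,  |b| = √248 ≈ 15.748016
cos θ = 246 / (16.309506 · 15.748016) ≈ 0.95779
θ = arccos(0.95779) ≈ 16.7°

16.7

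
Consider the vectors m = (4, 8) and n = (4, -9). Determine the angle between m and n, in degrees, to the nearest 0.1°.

129.5

m · n = 4·4 + 8·(-9) = 16 - 72 = -56
|m|² = 16 + 64 = 80,  |m| = √80 ≈ 8.944272
|n|² = 16 + 81 = 97,  |n| = √97 ≈ 9.848858
cos θ = -56 / (8.944272 · 9.848858) ≈ -0.63571
θ = arccos(-0.63571) ≈ 129.5°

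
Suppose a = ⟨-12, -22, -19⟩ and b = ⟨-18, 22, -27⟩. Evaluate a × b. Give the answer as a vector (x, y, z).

i: (-22)·(-27) - (-19)·22 = 594 - (-418) = 1012
j: (-19)·(-18) - (-12)·(-27) = 342 - 324 = 18
k: (-12)·22 - (-22)·(-18) = -264 - 396 = -660
a × b = (1012, 18, -660)

(1012, 18, -660)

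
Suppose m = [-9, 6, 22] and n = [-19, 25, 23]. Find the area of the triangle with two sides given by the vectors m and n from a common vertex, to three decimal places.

238.005

i: 6·23 - 22·25 = 138 - 550 = -412
j: 22·(-19) - (-9)·23 = -418 - (-207) = -211
k: (-9)·25 - 6·(-19) = -225 - (-114) = -111
m × n = (-412, -211, -111)
|m × n| = √((-412)² + (-211)² + (-111)²) = √226586 ≈ 476.0105
area = ½ · 476.0105 ≈ 238.005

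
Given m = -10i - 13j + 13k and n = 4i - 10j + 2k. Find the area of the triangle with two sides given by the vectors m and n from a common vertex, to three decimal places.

i: (-13)·2 - 13·(-10) = -26 - (-130) = 104
j: 13·4 - (-10)·2 = 52 - (-20) = 72
k: (-10)·(-10) - (-13)·4 = 100 - (-52) = 152
m × n = (104, 72, 152)
|m × n| = √(104² + 72² + 152²) = √39104 ≈ 197.7473
area = ½ · 197.7473 ≈ 98.874

98.874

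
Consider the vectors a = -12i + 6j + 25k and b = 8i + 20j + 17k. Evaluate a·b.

a · b = (-12)·8 + 6·20 + 25·17 = -96 + 120 + 425 = 449

449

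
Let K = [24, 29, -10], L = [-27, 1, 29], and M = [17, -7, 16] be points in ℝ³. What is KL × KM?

(676, 1053, 1640)

KL = (-51, -28, 39)
KM = (-7, -36, 26)
i: (-28)·26 - 39·(-36) = -728 - (-1404) = 676
j: 39·(-7) - (-51)·26 = -273 - (-1326) = 1053
k: (-51)·(-36) - (-28)·(-7) = 1836 - 196 = 1640
KL × KM = (676, 1053, 1640)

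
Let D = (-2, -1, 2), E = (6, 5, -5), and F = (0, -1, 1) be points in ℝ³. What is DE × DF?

(-6, -6, -12)

DE = (8, 6, -7)
DF = (2, 0, -1)
i: 6·(-1) - (-7)·0 = -6 - 0 = -6
j: (-7)·2 - 8·(-1) = -14 - (-8) = -6
k: 8·0 - 6·2 = 0 - 12 = -12
DE × DF = (-6, -6, -12)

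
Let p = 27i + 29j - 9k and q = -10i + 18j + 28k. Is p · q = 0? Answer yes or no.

p · q = 27·(-10) + 29·18 + (-9)·28 = -270 + 522 - 252 = 0
Zero, so the vectors are orthogonal.

yes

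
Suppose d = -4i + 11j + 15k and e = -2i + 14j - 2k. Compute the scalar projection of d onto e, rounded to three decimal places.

9.242

d · e = (-4)·(-2) + 11·14 + 15·(-2) = 8 + 154 - 30 = 132
|e| = √(4 + 196 + 4) = √204 ≈ 14.2829
comp_e d = 132 / √204 ≈ 9.242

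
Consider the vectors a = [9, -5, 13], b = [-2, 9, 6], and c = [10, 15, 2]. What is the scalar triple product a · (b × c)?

-2528

b × c:
i: 9·2 - 6·15 = 18 - 90 = -72
j: 6·10 - (-2)·2 = 60 - (-4) = 64
k: (-2)·15 - 9·10 = -30 - 90 = -120
b × c = (-72, 64, -120)
a · (b × c) = 9·(-72) + (-5)·64 + 13·(-120) = -648 - 320 - 1560 = -2528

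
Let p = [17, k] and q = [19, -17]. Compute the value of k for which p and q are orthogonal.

p · q = 17·19 + k·(-17) = 323 - 17k
Set equal to 0: -17k = -323, so k = 19.

19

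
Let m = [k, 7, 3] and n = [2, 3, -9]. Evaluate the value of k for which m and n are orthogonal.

m · n = k·2 + 7·3 + 3·(-9) = -6 + 2k
Set equal to 0: 2k = 6, so k = 3.

3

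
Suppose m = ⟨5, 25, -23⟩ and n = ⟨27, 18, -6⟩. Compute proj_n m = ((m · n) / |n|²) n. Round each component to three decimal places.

m · n = 5·27 + 25·18 + (-23)·(-6) = 135 + 450 + 138 = 723
|n|² = 729 + 324 + 36 = 1089
proj_n m = (723/1089) · (27, 18, -6) ≈ (17.926, 11.950, -3.983)

(17.926, 11.950, -3.983)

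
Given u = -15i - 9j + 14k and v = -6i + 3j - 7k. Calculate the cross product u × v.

(21, -189, -99)

i: (-9)·(-7) - 14·3 = 63 - 42 = 21
j: 14·(-6) - (-15)·(-7) = -84 - 105 = -189
k: (-15)·3 - (-9)·(-6) = -45 - 54 = -99
u × v = (21, -189, -99)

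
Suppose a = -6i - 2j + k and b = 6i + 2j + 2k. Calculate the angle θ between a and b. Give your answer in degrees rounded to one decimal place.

a · b = (-6)·6 + (-2)·2 + 1·2 = -36 - 4 + 2 = -38
|a|² = 36 + 4 + 1 = 41,  |a| = √41 ≈ 6.403124
|b|² = 36 + 4 + 4 = 44,  |b| = √44 ≈ 6.633250
cos θ = -38 / (6.403124 · 6.633250) ≈ -0.89468
θ = arccos(-0.89468) ≈ 153.5°

153.5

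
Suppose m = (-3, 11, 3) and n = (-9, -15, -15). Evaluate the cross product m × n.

(-120, -72, 144)

i: 11·(-15) - 3·(-15) = -165 - (-45) = -120
j: 3·(-9) - (-3)·(-15) = -27 - 45 = -72
k: (-3)·(-15) - 11·(-9) = 45 - (-99) = 144
m × n = (-120, -72, 144)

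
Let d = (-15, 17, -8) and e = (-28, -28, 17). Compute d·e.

-192

d · e = (-15)·(-28) + 17·(-28) + (-8)·17 = 420 - 476 - 136 = -192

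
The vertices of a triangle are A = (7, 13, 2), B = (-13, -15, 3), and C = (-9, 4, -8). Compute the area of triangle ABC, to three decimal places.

AB = (-20, -28, 1),  AC = (-16, -9, -10)
i: (-28)·(-10) - 1·(-9) = 280 - (-9) = 289
j: 1·(-16) - (-20)·(-10) = -16 - 200 = -216
k: (-20)·(-9) - (-28)·(-16) = 180 - 448 = -268
AB × AC = (289, -216, -268)
|AB × AC| = √202001 ≈ 449.4452
area = ½ · 449.4452 ≈ 224.723

224.723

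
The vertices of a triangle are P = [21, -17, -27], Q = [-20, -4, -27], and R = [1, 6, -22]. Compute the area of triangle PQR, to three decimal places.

358.029

PQ = (-41, 13, 0),  PR = (-20, 23, 5)
i: 13·5 - 0·23 = 65 - 0 = 65
j: 0·(-20) - (-41)·5 = 0 - (-205) = 205
k: (-41)·23 - 13·(-20) = -943 - (-260) = -683
PQ × PR = (65, 205, -683)
|PQ × PR| = √512739 ≈ 716.0580
area = ½ · 716.0580 ≈ 358.029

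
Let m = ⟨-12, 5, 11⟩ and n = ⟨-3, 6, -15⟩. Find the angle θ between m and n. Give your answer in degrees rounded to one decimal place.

m · n = (-12)·(-3) + 5·6 + 11·(-15) = 36 + 30 - 165 = -99
|m|² = 144 + 25 + 121 = 290,  |m| = √290 ≈ 17.029386
|n|² = 9 + 36 + 225 = 270,  |n| = √270 ≈ 16.431677
cos θ = -99 / (17.029386 · 16.431677) ≈ -0.35380
θ = arccos(-0.35380) ≈ 110.7°

110.7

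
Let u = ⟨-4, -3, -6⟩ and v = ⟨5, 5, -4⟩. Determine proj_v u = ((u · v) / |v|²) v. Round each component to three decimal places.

(-0.833, -0.833, 0.667)

u · v = (-4)·5 + (-3)·5 + (-6)·(-4) = -20 - 15 + 24 = -11
|v|² = 25 + 25 + 16 = 66
proj_v u = (-11/66) · (5, 5, -4) ≈ (-0.833, -0.833, 0.667)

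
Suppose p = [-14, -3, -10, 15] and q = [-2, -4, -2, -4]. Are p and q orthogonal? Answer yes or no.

p · q = (-14)·(-2) + (-3)·(-4) + (-10)·(-2) + 15·(-4) = 28 + 12 + 20 - 60 = 0
Zero, so the vectors are orthogonal.

yes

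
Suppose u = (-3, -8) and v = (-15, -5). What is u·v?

85

u · v = (-3)·(-15) + (-8)·(-5) = 45 + 40 = 85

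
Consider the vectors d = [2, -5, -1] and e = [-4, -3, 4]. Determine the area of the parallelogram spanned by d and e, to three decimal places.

34.943

i: (-5)·4 - (-1)·(-3) = -20 - 3 = -23
j: (-1)·(-4) - 2·4 = 4 - 8 = -4
k: 2·(-3) - (-5)·(-4) = -6 - 20 = -26
d × e = (-23, -4, -26)
|d × e| = √((-23)² + (-4)² + (-26)²) = √1221 ≈ 34.9428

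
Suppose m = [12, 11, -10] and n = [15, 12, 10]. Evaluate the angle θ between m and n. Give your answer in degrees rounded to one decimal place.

m · n = 12·15 + 11·12 + (-10)·10 = 180 + 132 - 100 = 212
|m|² = 144 + 121 + 100 = 365,  |m| = √365 ≈ 19.104973
|n|² = 225 + 144 + 100 = 469,  |n| = √469 ≈ 21.656408
cos θ = 212 / (19.104973 · 21.656408) ≈ 0.51239
θ = arccos(0.51239) ≈ 59.2°

59.2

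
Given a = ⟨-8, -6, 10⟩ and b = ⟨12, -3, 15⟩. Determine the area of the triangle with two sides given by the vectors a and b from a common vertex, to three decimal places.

132.680

i: (-6)·15 - 10·(-3) = -90 - (-30) = -60
j: 10·12 - (-8)·15 = 120 - (-120) = 240
k: (-8)·(-3) - (-6)·12 = 24 - (-72) = 96
a × b = (-60, 240, 96)
|a × b| = √((-60)² + 240² + 96²) = √70416 ≈ 265.3601
area = ½ · 265.3601 ≈ 132.680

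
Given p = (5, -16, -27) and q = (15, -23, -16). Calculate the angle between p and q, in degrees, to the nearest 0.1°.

30.0

p · q = 5·15 + (-16)·(-23) + (-27)·(-16) = 75 + 368 + 432 = 875
|p|² = 25 + 256 + 729 = 1010,  |p| = √1010 ≈ 31.780497
|q|² = 225 + 529 + 256 = 1010,  |q| = √1010 ≈ 31.780497
cos θ = 875 / (31.780497 · 31.780497) ≈ 0.86634
θ = arccos(0.86634) ≈ 30.0°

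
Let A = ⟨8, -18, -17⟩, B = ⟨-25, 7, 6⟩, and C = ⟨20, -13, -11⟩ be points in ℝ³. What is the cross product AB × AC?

(35, 474, -465)

AB = (-33, 25, 23)
AC = (12, 5, 6)
i: 25·6 - 23·5 = 150 - 115 = 35
j: 23·12 - (-33)·6 = 276 - (-198) = 474
k: (-33)·5 - 25·12 = -165 - 300 = -465
AB × AC = (35, 474, -465)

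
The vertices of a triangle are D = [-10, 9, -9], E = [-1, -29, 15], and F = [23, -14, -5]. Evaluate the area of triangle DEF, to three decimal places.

675.971

DE = (9, -38, 24),  DF = (33, -23, 4)
i: (-38)·4 - 24·(-23) = -152 - (-552) = 400
j: 24·33 - 9·4 = 792 - 36 = 756
k: 9·(-23) - (-38)·33 = -207 - (-1254) = 1047
DE × DF = (400, 756, 1047)
|DE × DF| = √1827745 ≈ 1351.9412
area = ½ · 1351.9412 ≈ 675.971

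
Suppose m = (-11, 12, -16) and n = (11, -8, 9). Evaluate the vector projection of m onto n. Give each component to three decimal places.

m · n = (-11)·11 + 12·(-8) + (-16)·9 = -121 - 96 - 144 = -361
|n|² = 121 + 64 + 81 = 266
proj_n m = (-361/266) · (11, -8, 9) ≈ (-14.929, 10.857, -12.214)

(-14.929, 10.857, -12.214)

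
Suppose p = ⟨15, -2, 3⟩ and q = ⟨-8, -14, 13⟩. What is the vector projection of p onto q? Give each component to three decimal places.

(0.988, 1.730, -1.606)

p · q = 15·(-8) + (-2)·(-14) + 3·13 = -120 + 28 + 39 = -53
|q|² = 64 + 196 + 169 = 429
proj_q p = (-53/429) · (-8, -14, 13) ≈ (0.988, 1.730, -1.606)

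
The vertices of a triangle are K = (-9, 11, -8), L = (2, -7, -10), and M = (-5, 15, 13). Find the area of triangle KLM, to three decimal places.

KL = (11, -18, -2),  KM = (4, 4, 21)
i: (-18)·21 - (-2)·4 = -378 - (-8) = -370
j: (-2)·4 - 11·21 = -8 - 231 = -239
k: 11·4 - (-18)·4 = 44 - (-72) = 116
KL × KM = (-370, -239, 116)
|KL × KM| = √207477 ≈ 455.4964
area = ½ · 455.4964 ≈ 227.748

227.748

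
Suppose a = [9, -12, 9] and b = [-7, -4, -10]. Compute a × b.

i: (-12)·(-10) - 9·(-4) = 120 - (-36) = 156
j: 9·(-7) - 9·(-10) = -63 - (-90) = 27
k: 9·(-4) - (-12)·(-7) = -36 - 84 = -120
a × b = (156, 27, -120)

(156, 27, -120)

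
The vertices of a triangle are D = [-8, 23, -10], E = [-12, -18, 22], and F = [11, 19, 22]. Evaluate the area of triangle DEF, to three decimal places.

DE = (-4, -41, 32),  DF = (19, -4, 32)
i: (-41)·32 - 32·(-4) = -1312 - (-128) = -1184
j: 32·19 - (-4)·32 = 608 - (-128) = 736
k: (-4)·(-4) - (-41)·19 = 16 - (-779) = 795
DE × DF = (-1184, 736, 795)
|DE × DF| = √2575577 ≈ 1604.8604
area = ½ · 1604.8604 ≈ 802.430

802.430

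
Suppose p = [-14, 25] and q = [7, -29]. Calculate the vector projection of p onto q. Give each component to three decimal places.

p · q = (-14)·7 + 25·(-29) = -98 - 725 = -823
|q|² = 49 + 841 = 890
proj_q p = (-823/890) · (7, -29) ≈ (-6.473, 26.817)

(-6.473, 26.817)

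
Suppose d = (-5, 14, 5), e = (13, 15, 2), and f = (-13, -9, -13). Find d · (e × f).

3277

e × f:
i: 15·(-13) - 2·(-9) = -195 - (-18) = -177
j: 2·(-13) - 13·(-13) = -26 - (-169) = 143
k: 13·(-9) - 15·(-13) = -117 - (-195) = 78
e × f = (-177, 143, 78)
d · (e × f) = (-5)·(-177) + 14·143 + 5·78 = 885 + 2002 + 390 = 3277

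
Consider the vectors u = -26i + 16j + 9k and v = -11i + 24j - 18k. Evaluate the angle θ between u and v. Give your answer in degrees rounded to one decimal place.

u · v = (-26)·(-11) + 16·24 + 9·(-18) = 286 + 384 - 162 = 508
|u|² = 676 + 256 + 81 = 1013,  |u| = √1013 ≈ 31.827661
|v|² = 121 + 576 + 324 = 1021,  |v| = √1021 ≈ 31.953091
cos θ = 508 / (31.827661 · 31.953091) ≈ 0.49951
θ = arccos(0.49951) ≈ 60.0°

60.0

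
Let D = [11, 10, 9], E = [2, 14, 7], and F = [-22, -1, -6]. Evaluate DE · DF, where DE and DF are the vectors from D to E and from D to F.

DE = E − D = (-9, 4, -2)
DF = F − D = (-33, -11, -15)
DE · DF = (-9)·(-33) + 4·(-11) + (-2)·(-15) = 297 - 44 + 30 = 283

283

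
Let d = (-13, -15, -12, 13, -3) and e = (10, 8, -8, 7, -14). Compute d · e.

d · e = (-13)·10 + (-15)·8 + (-12)·(-8) + 13·7 + (-3)·(-14) = -130 - 120 + 96 + 91 + 42 = -21

-21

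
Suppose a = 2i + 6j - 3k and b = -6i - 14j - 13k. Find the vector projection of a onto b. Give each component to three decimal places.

(0.853, 1.990, 1.848)

a · b = 2·(-6) + 6·(-14) + (-3)·(-13) = -12 - 84 + 39 = -57
|b|² = 36 + 196 + 169 = 401
proj_b a = (-57/401) · (-6, -14, -13) ≈ (0.853, 1.990, 1.848)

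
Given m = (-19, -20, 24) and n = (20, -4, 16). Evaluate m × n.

(-224, 784, 476)

i: (-20)·16 - 24·(-4) = -320 - (-96) = -224
j: 24·20 - (-19)·16 = 480 - (-304) = 784
k: (-19)·(-4) - (-20)·20 = 76 - (-400) = 476
m × n = (-224, 784, 476)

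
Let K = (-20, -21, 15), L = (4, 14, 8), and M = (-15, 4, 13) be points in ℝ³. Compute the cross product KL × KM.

(105, 13, 425)

KL = (24, 35, -7)
KM = (5, 25, -2)
i: 35·(-2) - (-7)·25 = -70 - (-175) = 105
j: (-7)·5 - 24·(-2) = -35 - (-48) = 13
k: 24·25 - 35·5 = 600 - 175 = 425
KL × KM = (105, 13, 425)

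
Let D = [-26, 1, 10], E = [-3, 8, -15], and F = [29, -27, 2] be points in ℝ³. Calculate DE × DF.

DE = (23, 7, -25)
DF = (55, -28, -8)
i: 7·(-8) - (-25)·(-28) = -56 - 700 = -756
j: (-25)·55 - 23·(-8) = -1375 - (-184) = -1191
k: 23·(-28) - 7·55 = -644 - 385 = -1029
DE × DF = (-756, -1191, -1029)

(-756, -1191, -1029)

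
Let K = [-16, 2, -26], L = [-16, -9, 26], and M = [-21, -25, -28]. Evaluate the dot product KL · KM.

KL = L − K = (0, -11, 52)
KM = M − K = (-5, -27, -2)
KL · KM = 0·(-5) + (-11)·(-27) + 52·(-2) = 0 + 297 - 104 = 193

193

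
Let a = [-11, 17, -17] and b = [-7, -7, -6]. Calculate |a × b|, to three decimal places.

i: 17·(-6) - (-17)·(-7) = -102 - 119 = -221
j: (-17)·(-7) - (-11)·(-6) = 119 - 66 = 53
k: (-11)·(-7) - 17·(-7) = 77 - (-119) = 196
a × b = (-221, 53, 196)
|a × b| = √((-221)² + 53² + 196²) = √90066 ≈ 300.1100

300.110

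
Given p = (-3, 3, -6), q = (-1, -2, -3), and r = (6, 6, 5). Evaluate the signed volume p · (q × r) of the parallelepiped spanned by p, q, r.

-99

q × r:
i: (-2)·5 - (-3)·6 = -10 - (-18) = 8
j: (-3)·6 - (-1)·5 = -18 - (-5) = -13
k: (-1)·6 - (-2)·6 = -6 - (-12) = 6
q × r = (8, -13, 6)
p · (q × r) = (-3)·8 + 3·(-13) + (-6)·6 = -24 - 39 - 36 = -99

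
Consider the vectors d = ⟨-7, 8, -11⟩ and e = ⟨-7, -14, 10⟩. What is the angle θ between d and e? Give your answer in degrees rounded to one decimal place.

d · e = (-7)·(-7) + 8·(-14) + (-11)·10 = 49 - 112 - 110 = -173
|d|² = 49 + 64 + 121 = 234,  |d| = √234 ≈ 15.297059
|e|² = 49 + 196 + 100 = 345,  |e| = √345 ≈ 18.574176
cos θ = -173 / (15.297059 · 18.574176) ≈ -0.60888
θ = arccos(-0.60888) ≈ 127.5°

127.5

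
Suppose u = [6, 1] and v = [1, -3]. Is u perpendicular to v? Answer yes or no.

no

u · v = 6·1 + 1·(-3) = 6 - 3 = 3
Nonzero, so the vectors are not orthogonal.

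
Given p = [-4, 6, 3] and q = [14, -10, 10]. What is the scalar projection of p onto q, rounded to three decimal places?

p · q = (-4)·14 + 6·(-10) + 3·10 = -56 - 60 + 30 = -86
|q| = √(196 + 100 + 100) = √396 ≈ 19.8997
comp_q p = -86 / √396 ≈ -4.322

-4.322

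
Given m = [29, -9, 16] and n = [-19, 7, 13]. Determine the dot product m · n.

m · n = 29·(-19) + (-9)·7 + 16·13 = -551 - 63 + 208 = -406

-406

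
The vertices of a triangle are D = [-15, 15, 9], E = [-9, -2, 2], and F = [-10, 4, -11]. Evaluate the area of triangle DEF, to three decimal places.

DE = (6, -17, -7),  DF = (5, -11, -20)
i: (-17)·(-20) - (-7)·(-11) = 340 - 77 = 263
j: (-7)·5 - 6·(-20) = -35 - (-120) = 85
k: 6·(-11) - (-17)·5 = -66 - (-85) = 19
DE × DF = (263, 85, 19)
|DE × DF| = √76755 ≈ 277.0469
area = ½ · 277.0469 ≈ 138.523

138.523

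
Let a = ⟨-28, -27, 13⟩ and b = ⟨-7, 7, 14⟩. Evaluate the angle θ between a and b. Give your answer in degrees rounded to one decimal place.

74.4

a · b = (-28)·(-7) + (-27)·7 + 13·14 = 196 - 189 + 182 = 189
|a|² = 784 + 729 + 169 = 1682,  |a| = √1682 ≈ 41.012193
|b|² = 49 + 49 + 196 = 294,  |b| = √294 ≈ 17.146428
cos θ = 189 / (41.012193 · 17.146428) ≈ 0.26877
θ = arccos(0.26877) ≈ 74.4°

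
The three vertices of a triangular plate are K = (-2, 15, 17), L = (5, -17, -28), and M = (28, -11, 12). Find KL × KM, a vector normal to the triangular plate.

KL = (7, -32, -45)
KM = (30, -26, -5)
i: (-32)·(-5) - (-45)·(-26) = 160 - 1170 = -1010
j: (-45)·30 - 7·(-5) = -1350 - (-35) = -1315
k: 7·(-26) - (-32)·30 = -182 - (-960) = 778
KL × KM = (-1010, -1315, 778)

(-1010, -1315, 778)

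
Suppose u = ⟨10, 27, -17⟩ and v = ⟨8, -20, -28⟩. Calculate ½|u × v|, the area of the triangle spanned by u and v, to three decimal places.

i: 27·(-28) - (-17)·(-20) = -756 - 340 = -1096
j: (-17)·8 - 10·(-28) = -136 - (-280) = 144
k: 10·(-20) - 27·8 = -200 - 216 = -416
u × v = (-1096, 144, -416)
|u × v| = √((-1096)² + 144² + (-416)²) = √1395008 ≈ 1181.1046
area = ½ · 1181.1046 ≈ 590.552

590.552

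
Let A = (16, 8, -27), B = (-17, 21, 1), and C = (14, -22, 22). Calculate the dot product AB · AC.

1048

AB = B − A = (-33, 13, 28)
AC = C − A = (-2, -30, 49)
AB · AC = (-33)·(-2) + 13·(-30) + 28·49 = 66 - 390 + 1372 = 1048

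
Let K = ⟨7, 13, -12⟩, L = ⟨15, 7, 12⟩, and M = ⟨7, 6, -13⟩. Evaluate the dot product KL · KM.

18

KL = L − K = (8, -6, 24)
KM = M − K = (0, -7, -1)
KL · KM = 8·0 + (-6)·(-7) + 24·(-1) = 0 + 42 - 24 = 18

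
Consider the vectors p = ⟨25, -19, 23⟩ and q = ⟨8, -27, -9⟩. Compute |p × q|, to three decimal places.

i: (-19)·(-9) - 23·(-27) = 171 - (-621) = 792
j: 23·8 - 25·(-9) = 184 - (-225) = 409
k: 25·(-27) - (-19)·8 = -675 - (-152) = -523
p × q = (792, 409, -523)
|p × q| = √(792² + 409² + (-523)²) = √1068074 ≈ 1033.4767

1033.477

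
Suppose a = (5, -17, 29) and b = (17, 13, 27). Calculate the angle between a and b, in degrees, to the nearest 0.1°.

56.5

a · b = 5·17 + (-17)·13 + 29·27 = 85 - 221 + 783 = 647
|a|² = 25 + 289 + 841 = 1155,  |a| = √1155 ≈ 33.985291
|b|² = 289 + 169 + 729 = 1187,  |b| = √1187 ≈ 34.452866
cos θ = 647 / (33.985291 · 34.452866) ≈ 0.55257
θ = arccos(0.55257) ≈ 56.5°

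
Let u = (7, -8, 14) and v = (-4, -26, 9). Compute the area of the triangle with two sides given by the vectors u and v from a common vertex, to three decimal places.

i: (-8)·9 - 14·(-26) = -72 - (-364) = 292
j: 14·(-4) - 7·9 = -56 - 63 = -119
k: 7·(-26) - (-8)·(-4) = -182 - 32 = -214
u × v = (292, -119, -214)
|u × v| = √(292² + (-119)² + (-214)²) = √145221 ≈ 381.0787
area = ½ · 381.0787 ≈ 190.539

190.539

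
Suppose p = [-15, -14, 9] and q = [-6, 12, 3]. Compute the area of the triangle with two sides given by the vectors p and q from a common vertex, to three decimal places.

151.886

i: (-14)·3 - 9·12 = -42 - 108 = -150
j: 9·(-6) - (-15)·3 = -54 - (-45) = -9
k: (-15)·12 - (-14)·(-6) = -180 - 84 = -264
p × q = (-150, -9, -264)
|p × q| = √((-150)² + (-9)² + (-264)²) = √92277 ≈ 303.7713
area = ½ · 303.7713 ≈ 151.886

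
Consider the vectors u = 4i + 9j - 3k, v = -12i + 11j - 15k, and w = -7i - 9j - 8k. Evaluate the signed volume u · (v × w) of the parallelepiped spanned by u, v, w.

-1366

v × w:
i: 11·(-8) - (-15)·(-9) = -88 - 135 = -223
j: (-15)·(-7) - (-12)·(-8) = 105 - 96 = 9
k: (-12)·(-9) - 11·(-7) = 108 - (-77) = 185
v × w = (-223, 9, 185)
u · (v × w) = 4·(-223) + 9·9 + (-3)·185 = -892 + 81 - 555 = -1366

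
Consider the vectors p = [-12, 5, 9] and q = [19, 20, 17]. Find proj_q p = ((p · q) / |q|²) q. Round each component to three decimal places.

(0.452, 0.476, 0.405)

p · q = (-12)·19 + 5·20 + 9·17 = -228 + 100 + 153 = 25
|q|² = 361 + 400 + 289 = 1050
proj_q p = (25/1050) · (19, 20, 17) ≈ (0.452, 0.476, 0.405)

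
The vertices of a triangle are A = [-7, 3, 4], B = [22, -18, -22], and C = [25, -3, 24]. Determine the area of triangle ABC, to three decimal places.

AB = (29, -21, -26),  AC = (32, -6, 20)
i: (-21)·20 - (-26)·(-6) = -420 - 156 = -576
j: (-26)·32 - 29·20 = -832 - 580 = -1412
k: 29·(-6) - (-21)·32 = -174 - (-672) = 498
AB × AC = (-576, -1412, 498)
|AB × AC| = √2573524 ≈ 1604.2207
area = ½ · 1604.2207 ≈ 802.110

802.110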